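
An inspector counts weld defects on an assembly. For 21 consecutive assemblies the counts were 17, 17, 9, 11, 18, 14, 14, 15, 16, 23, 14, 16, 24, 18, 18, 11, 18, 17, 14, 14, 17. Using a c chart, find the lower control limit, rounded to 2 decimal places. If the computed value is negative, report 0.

c̄ = (17 + 17 + 9 + 11 + 18 + 14 + 14 + 15 + 16 + 23 + 14 + 16 + 24 + 18 + 18 + 11 + 18 + 17 + 14 + 14 + 17) / 21 = 335 / 21 = 15.9524
LCL = c̄ − 3√c̄ = 15.9524 − 3 × 3.9940 = 3.9703

3.97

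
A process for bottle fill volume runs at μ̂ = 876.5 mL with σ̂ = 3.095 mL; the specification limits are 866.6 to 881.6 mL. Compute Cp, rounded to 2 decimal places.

0.81

Cp = (USL − LSL) / (6σ̂) = (881.6 − 866.6) / (6 × 3.095) = 15.0000 / 18.5700 = 0.8078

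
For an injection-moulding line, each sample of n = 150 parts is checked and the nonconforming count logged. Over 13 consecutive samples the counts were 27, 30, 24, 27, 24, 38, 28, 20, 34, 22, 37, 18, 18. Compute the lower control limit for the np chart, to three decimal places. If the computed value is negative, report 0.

p̄ = Σdᵢ / (k·n) = 347 / (13 × 150) = 0.17795
LCL = np̄ − 3·√(np̄(1−p̄)) = 26.6923 − 3 × 4.6843 = 12.6395

12.639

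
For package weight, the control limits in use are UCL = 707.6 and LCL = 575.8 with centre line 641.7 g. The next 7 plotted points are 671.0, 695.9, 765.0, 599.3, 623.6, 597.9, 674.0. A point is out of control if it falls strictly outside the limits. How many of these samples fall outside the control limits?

1

Compare each point to [575.8, 707.6]: sample 3 = 765.0 > UCL.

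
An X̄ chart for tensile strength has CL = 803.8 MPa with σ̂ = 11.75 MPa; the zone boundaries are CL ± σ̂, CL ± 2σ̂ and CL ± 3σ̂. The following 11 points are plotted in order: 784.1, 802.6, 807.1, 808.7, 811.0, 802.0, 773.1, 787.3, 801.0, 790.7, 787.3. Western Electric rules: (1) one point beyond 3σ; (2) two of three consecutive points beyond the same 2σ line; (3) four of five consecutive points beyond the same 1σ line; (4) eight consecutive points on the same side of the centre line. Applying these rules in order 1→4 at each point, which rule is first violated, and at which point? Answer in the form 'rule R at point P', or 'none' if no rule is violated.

rule 3 at point 11

Zone of each point (C = within 1σ̂, B = 1σ̂–2σ̂, A = 2σ̂–3σ̂, * = beyond 3σ̂; sign = side of CL): 1:-B, 2:-C, 3:+C, 4:+C, 5:+C, 6:-C, 7:-A, 8:-B, 9:-C, 10:-B, 11:-B
Rule 3 (four of five consecutive points beyond the same 1σ limit) is satisfied at point 11.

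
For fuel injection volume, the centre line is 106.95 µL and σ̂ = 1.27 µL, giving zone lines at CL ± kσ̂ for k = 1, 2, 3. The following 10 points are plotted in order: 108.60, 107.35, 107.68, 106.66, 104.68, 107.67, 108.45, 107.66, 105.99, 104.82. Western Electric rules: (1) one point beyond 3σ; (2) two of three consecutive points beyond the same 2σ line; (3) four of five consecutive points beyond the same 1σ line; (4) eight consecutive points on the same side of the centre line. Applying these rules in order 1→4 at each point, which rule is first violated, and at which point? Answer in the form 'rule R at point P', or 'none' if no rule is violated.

Zone of each point (C = within 1σ̂, B = 1σ̂–2σ̂, A = 2σ̂–3σ̂, * = beyond 3σ̂; sign = side of CL): 1:+B, 2:+C, 3:+C, 4:-C, 5:-B, 6:+C, 7:+B, 8:+C, 9:-C, 10:-B
No rule fires across all 10 points.

none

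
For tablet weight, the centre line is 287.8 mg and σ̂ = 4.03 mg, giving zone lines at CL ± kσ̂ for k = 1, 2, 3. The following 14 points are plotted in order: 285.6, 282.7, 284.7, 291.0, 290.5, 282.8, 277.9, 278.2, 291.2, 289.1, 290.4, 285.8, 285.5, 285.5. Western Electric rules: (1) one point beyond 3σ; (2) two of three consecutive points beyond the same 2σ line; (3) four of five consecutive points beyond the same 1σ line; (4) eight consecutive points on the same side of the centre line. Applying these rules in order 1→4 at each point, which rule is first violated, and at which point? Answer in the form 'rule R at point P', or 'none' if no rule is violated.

rule 2 at point 8

Zone of each point (C = within 1σ̂, B = 1σ̂–2σ̂, A = 2σ̂–3σ̂, * = beyond 3σ̂; sign = side of CL): 1:-C, 2:-B, 3:-C, 4:+C, 5:+C, 6:-B, 7:-A, 8:-A, 9:+C, 10:+C, 11:+C, 12:-C, 13:-C, 14:-C
Rule 2 (two of three consecutive points beyond the same 2σ limit) is satisfied at point 8.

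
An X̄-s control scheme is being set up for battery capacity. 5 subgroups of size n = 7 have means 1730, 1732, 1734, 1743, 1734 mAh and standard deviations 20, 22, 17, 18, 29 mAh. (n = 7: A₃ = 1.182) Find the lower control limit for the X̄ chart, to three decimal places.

X̄̄ = (1730 + 1732 + 1734 + 1743 + 1734) / 5 = 1734.6000
s̄ = (20 + 22 + 17 + 18 + 29) / 5 = 21.2000
LCL = X̄̄ − A₃·s̄ = 1734.6000 − 1.182 × 21.2000 = 1709.5416

1709.542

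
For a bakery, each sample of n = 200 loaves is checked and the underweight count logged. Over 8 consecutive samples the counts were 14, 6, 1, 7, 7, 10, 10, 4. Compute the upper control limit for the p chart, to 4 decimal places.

0.0769

p̄ = Σdᵢ / (k·n) = 59 / (8 × 200) = 0.03687
UCL = p̄ + 3·√(p̄(1−p̄)/n) = 0.03687 + 3 × √(0.03687×0.96313/200) = 0.03687 + 3 × 0.01333 = 0.07685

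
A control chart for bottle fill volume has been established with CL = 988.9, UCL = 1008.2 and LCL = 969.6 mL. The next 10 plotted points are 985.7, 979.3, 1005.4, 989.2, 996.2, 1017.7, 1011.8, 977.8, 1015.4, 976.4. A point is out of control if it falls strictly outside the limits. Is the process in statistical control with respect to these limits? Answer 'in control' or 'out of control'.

out of control

Compare each point to [969.6, 1008.2]: sample 6 = 1017.7 > UCL; sample 7 = 1011.8 > UCL; sample 9 = 1015.4 > UCL.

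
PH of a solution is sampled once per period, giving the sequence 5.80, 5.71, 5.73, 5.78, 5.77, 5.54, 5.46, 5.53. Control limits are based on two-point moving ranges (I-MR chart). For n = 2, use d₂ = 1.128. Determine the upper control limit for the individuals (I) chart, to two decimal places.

5.87

X̄ = (5.80 + 5.71 + 5.73 + 5.78 + 5.77 + 5.54 + 5.46 + 5.53) / 8 = 5.6650
Moving ranges: 0.09, 0.02, 0.05, 0.01, 0.23, 0.08, 0.07; M̄R̄ = 0.5500 / 7 = 0.0786
UCL = X̄ + 3·M̄R̄/d₂ = 5.6650 + 3 × 0.0786 / 1.128 = 5.8740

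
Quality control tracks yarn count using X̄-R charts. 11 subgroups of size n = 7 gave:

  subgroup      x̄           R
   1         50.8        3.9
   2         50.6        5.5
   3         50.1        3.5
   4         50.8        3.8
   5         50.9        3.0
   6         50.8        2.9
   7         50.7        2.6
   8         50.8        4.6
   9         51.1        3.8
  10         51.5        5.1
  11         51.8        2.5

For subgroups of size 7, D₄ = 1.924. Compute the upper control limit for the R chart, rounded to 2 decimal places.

7.21

R̄ = (3.9 + 5.5 + 3.5 + 3.8 + 3.0 + 2.9 + 2.6 + 4.6 + 3.8 + 5.1 + 2.5) / 11 = 41.2000 / 11 = 3.7455
UCL_R = D₄·R̄ = 1.924 × 3.7455 = 7.2063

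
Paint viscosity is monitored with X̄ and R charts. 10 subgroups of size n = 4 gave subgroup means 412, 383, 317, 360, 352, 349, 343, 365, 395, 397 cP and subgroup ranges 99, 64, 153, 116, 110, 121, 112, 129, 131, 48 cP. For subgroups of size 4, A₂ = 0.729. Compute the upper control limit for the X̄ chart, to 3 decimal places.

X̄̄ = (412 + 383 + 317 + 360 + 352 + 349 + 343 + 365 + 395 + 397) / 10 = 3673.0000 / 10 = 367.3000
R̄ = (99 + 64 + 153 + 116 + 110 + 121 + 112 + 129 + 131 + 48) / 10 = 1083.0000 / 10 = 108.3000
UCL = X̄̄ + A₂·R̄ = 367.3000 + 0.729 × 108.3000 = 446.2507

446.251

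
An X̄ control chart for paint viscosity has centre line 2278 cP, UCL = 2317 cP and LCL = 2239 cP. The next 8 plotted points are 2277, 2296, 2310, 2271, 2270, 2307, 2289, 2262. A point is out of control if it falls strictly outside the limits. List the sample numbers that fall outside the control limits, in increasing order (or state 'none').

All 8 points lie within [2239, 2317].

none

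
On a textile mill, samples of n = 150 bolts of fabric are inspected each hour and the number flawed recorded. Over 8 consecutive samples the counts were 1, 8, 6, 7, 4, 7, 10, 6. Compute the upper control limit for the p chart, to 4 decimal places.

0.0893

p̄ = Σdᵢ / (k·n) = 49 / (8 × 150) = 0.04083
UCL = p̄ + 3·√(p̄(1−p̄)/n) = 0.04083 + 3 × √(0.04083×0.95917/150) = 0.04083 + 3 × 0.01616 = 0.08931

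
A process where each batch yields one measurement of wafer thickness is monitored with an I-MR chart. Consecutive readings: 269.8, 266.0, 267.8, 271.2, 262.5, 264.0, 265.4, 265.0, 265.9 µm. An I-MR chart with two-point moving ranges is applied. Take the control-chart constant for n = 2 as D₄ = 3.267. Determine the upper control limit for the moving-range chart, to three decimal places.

8.943

Moving ranges: 3.8, 1.8, 3.4, 8.7, 1.5, 1.4, 0.4, 0.9; M̄R̄ = 21.9000 / 8 = 2.7375
UCL_MR = D₄·M̄R̄ = 3.267 × 2.7375 = 8.9434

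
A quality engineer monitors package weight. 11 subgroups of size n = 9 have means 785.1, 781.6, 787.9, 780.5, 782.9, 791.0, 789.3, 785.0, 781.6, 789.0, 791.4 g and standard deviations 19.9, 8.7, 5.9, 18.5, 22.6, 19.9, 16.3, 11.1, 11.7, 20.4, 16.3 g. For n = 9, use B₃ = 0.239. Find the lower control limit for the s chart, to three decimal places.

3.722

s̄ = (19.9 + 8.7 + 5.9 + 18.5 + 22.6 + 19.9 + 16.3 + 11.1 + 11.7 + 20.4 + 16.3) / 11 = 15.5727
LCL_s = B₃·s̄ = 0.239 × 15.5727 = 3.7219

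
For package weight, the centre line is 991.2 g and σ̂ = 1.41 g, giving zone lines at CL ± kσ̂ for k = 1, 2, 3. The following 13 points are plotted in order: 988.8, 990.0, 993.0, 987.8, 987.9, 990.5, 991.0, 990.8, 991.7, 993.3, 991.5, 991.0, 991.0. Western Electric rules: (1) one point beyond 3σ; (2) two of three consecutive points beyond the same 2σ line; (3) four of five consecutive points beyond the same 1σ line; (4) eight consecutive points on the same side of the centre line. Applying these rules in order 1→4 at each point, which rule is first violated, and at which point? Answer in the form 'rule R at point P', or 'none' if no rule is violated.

rule 2 at point 5

Zone of each point (C = within 1σ̂, B = 1σ̂–2σ̂, A = 2σ̂–3σ̂, * = beyond 3σ̂; sign = side of CL): 1:-B, 2:-C, 3:+B, 4:-A, 5:-A, 6:-C, 7:-C, 8:-C, 9:+C, 10:+B, 11:+C, 12:-C, 13:-C
Rule 2 (two of three consecutive points beyond the same 2σ limit) is satisfied at point 5.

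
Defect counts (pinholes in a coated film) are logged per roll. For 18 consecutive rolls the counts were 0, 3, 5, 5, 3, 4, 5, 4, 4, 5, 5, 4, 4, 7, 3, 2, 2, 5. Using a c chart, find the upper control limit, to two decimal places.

9.80

c̄ = (0 + 3 + 5 + 5 + 3 + 4 + 5 + 4 + 4 + 5 + 5 + 4 + 4 + 7 + 3 + 2 + 2 + 5) / 18 = 70 / 18 = 3.8889
UCL = c̄ + 3√c̄ = 3.8889 + 3 × √3.8889 = 3.8889 + 3 × 1.9720 = 9.8050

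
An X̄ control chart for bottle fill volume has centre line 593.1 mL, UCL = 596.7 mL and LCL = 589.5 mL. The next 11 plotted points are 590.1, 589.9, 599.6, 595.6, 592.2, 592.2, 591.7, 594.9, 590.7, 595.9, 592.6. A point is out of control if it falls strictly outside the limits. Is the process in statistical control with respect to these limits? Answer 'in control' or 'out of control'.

out of control

Compare each point to [589.5, 596.7]: sample 3 = 599.6 > UCL.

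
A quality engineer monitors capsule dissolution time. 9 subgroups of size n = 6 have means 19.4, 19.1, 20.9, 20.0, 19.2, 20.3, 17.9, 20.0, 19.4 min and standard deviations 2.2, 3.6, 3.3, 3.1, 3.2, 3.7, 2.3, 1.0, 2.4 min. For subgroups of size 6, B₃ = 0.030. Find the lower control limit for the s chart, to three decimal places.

s̄ = (2.2 + 3.6 + 3.3 + 3.1 + 3.2 + 3.7 + 2.3 + 1.0 + 2.4) / 9 = 2.7556
LCL_s = B₃·s̄ = 0.030 × 2.7556 = 0.0827

0.083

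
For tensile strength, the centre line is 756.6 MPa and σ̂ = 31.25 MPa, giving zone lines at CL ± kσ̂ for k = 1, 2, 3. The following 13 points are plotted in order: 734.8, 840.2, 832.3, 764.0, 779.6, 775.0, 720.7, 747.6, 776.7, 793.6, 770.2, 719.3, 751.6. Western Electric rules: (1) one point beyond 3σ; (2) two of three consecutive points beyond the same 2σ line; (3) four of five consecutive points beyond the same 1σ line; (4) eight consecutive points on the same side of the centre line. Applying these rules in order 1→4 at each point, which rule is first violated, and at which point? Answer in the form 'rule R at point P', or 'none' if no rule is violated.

Zone of each point (C = within 1σ̂, B = 1σ̂–2σ̂, A = 2σ̂–3σ̂, * = beyond 3σ̂; sign = side of CL): 1:-C, 2:+A, 3:+A, 4:+C, 5:+C, 6:+C, 7:-B, 8:-C, 9:+C, 10:+B, 11:+C, 12:-B, 13:-C
Rule 2 (two of three consecutive points beyond the same 2σ limit) is satisfied at point 3.

rule 2 at point 3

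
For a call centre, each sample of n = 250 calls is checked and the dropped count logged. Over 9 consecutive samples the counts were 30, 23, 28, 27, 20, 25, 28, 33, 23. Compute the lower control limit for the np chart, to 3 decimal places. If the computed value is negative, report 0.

p̄ = Σdᵢ / (k·n) = 237 / (9 × 250) = 0.10533
LCL = np̄ − 3·√(np̄(1−p̄)) = 26.3333 − 3 × 4.8538 = 11.7719

11.772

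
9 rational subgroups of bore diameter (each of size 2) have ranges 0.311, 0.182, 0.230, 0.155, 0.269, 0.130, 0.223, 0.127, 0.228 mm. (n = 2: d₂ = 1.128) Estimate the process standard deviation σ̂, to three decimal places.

0.183

R̄ = (0.311 + 0.182 + 0.230 + 0.155 + 0.269 + 0.130 + 0.223 + 0.127 + 0.228) / 9 = 0.2061
σ̂ = R̄ / d₂ = 0.2061 / 1.128 = 0.1827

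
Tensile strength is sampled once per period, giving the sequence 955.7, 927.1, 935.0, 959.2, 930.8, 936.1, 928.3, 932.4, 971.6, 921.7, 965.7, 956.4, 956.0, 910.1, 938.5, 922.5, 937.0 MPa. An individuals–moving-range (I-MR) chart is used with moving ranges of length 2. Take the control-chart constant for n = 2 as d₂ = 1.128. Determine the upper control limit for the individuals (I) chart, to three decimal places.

999.068

X̄ = (955.7 + 927.1 + 935.0 + 959.2 + 930.8 + 936.1 + 928.3 + 932.4 + 971.6 + 921.7 + 965.7 + 956.4 + 956.0 + 910.1 + 938.5 + 922.5 + 937.0) / 17 = 940.2412
Moving ranges: 28.6, 7.9, 24.2, 28.4, 5.3, 7.8, 4.1, 39.2, 49.9, 44.0, 9.3, 0.4, 45.9, 28.4, 16.0, 14.5; M̄R̄ = 353.9000 / 16 = 22.1187
UCL = X̄ + 3·M̄R̄/d₂ = 940.2412 + 3 × 22.1187 / 1.128 = 999.0676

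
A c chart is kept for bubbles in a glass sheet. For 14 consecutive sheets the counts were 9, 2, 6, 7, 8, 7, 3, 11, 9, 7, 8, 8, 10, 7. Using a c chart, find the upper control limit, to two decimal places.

15.38

c̄ = (9 + 2 + 6 + 7 + 8 + 7 + 3 + 11 + 9 + 7 + 8 + 8 + 10 + 7) / 14 = 102 / 14 = 7.2857
UCL = c̄ + 3√c̄ = 7.2857 + 3 × √7.2857 = 7.2857 + 3 × 2.6992 = 15.3833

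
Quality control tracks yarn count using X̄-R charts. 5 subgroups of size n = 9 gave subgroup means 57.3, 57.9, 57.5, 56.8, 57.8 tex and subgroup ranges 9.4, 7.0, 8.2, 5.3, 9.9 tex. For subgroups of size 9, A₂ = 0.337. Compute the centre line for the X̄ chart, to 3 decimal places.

57.460

X̄̄ = (57.3 + 57.9 + 57.5 + 56.8 + 57.8) / 5 = 287.3000 / 5 = 57.4600
CL = X̄̄ = 57.4600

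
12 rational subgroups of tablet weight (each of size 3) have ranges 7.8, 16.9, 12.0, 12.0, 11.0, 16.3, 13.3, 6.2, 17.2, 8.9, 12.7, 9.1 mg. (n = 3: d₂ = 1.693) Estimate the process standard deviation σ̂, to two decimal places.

7.06

R̄ = (7.8 + 16.9 + 12.0 + 12.0 + 11.0 + 16.3 + 13.3 + 6.2 + 17.2 + 8.9 + 12.7 + 9.1) / 12 = 11.9500
σ̂ = R̄ / d₂ = 11.9500 / 1.693 = 7.0585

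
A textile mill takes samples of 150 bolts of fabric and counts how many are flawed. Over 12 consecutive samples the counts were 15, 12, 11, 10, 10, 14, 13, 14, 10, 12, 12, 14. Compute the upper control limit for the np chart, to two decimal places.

22.31

p̄ = Σdᵢ / (k·n) = 147 / (12 × 150) = 0.08167
UCL = np̄ + 3·√(np̄(1−p̄)) = 12.2500 + 3 × √(12.2500×0.91833) = 12.2500 + 3 × 3.3540 = 22.3121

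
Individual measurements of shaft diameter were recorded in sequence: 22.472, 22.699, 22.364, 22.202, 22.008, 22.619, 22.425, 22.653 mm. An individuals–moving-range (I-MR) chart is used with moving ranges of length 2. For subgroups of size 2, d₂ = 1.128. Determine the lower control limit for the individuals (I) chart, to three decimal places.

X̄ = (22.472 + 22.699 + 22.364 + 22.202 + 22.008 + 22.619 + 22.425 + 22.653) / 8 = 22.4303
Moving ranges: 0.227, 0.335, 0.162, 0.194, 0.611, 0.194, 0.228; M̄R̄ = 1.9510 / 7 = 0.2787
LCL = X̄ − 3·M̄R̄/d₂ = 22.4303 − 3 × 0.2787 / 1.128 = 21.6890

21.689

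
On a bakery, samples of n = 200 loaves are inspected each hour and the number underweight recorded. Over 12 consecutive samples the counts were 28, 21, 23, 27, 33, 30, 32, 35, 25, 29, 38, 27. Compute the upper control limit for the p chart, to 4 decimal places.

0.2197

p̄ = Σdᵢ / (k·n) = 348 / (12 × 200) = 0.14500
UCL = p̄ + 3·√(p̄(1−p̄)/n) = 0.14500 + 3 × √(0.14500×0.85500/200) = 0.14500 + 3 × 0.02490 = 0.21969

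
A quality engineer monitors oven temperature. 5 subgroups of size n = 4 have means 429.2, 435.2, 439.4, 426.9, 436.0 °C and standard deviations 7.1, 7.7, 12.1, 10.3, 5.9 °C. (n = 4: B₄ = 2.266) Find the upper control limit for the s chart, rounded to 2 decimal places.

s̄ = (7.1 + 7.7 + 12.1 + 10.3 + 5.9) / 5 = 8.6200
UCL_s = B₄·s̄ = 2.266 × 8.6200 = 19.5329

19.53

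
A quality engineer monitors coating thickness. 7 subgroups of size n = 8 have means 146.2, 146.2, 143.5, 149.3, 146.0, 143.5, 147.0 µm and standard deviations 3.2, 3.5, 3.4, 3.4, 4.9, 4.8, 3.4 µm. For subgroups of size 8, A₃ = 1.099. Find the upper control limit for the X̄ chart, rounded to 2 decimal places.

X̄̄ = (146.2 + 146.2 + 143.5 + 149.3 + 146.0 + 143.5 + 147.0) / 7 = 145.9571
s̄ = (3.2 + 3.5 + 3.4 + 3.4 + 4.9 + 4.8 + 3.4) / 7 = 3.8000
UCL = X̄̄ + A₃·s̄ = 145.9571 + 1.099 × 3.8000 = 150.1333

150.13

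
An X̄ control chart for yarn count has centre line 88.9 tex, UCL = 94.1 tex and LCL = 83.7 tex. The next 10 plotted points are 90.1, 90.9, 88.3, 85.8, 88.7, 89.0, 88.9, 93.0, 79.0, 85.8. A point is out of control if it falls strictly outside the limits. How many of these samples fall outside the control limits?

1

Compare each point to [83.7, 94.1]: sample 9 = 79.0 < LCL.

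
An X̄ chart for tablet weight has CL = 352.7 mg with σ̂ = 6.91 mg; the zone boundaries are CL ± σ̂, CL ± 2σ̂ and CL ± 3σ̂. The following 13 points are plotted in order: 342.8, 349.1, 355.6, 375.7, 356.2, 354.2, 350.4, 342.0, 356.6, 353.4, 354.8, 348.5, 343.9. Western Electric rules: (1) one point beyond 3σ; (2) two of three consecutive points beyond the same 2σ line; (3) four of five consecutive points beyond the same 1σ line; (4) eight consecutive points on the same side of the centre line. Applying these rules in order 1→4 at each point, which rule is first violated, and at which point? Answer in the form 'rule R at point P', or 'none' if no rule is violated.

Zone of each point (C = within 1σ̂, B = 1σ̂–2σ̂, A = 2σ̂–3σ̂, * = beyond 3σ̂; sign = side of CL): 1:-B, 2:-C, 3:+C, 4:+*, 5:+C, 6:+C, 7:-C, 8:-B, 9:+C, 10:+C, 11:+C, 12:-C, 13:-B
Rule 1 (one point beyond the 3σ limits) is satisfied at point 4.

rule 1 at point 4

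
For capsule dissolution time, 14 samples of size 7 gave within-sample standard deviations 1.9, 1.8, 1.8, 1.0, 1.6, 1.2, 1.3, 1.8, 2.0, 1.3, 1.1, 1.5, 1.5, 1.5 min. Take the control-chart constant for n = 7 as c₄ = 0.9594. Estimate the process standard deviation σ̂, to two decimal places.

1.59

s̄ = (1.9 + 1.8 + 1.8 + 1.0 + 1.6 + 1.2 + 1.3 + 1.8 + 2.0 + 1.3 + 1.1 + 1.5 + 1.5 + 1.5) / 14 = 1.5214
σ̂ = s̄ / c₄ = 1.5214 / 0.9594 = 1.5858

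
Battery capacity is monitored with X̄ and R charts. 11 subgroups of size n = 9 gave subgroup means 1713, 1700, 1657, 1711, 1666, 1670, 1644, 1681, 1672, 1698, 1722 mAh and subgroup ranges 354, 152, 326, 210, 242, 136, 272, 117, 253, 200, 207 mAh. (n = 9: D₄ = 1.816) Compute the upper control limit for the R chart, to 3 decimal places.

407.609

R̄ = (354 + 152 + 326 + 210 + 242 + 136 + 272 + 117 + 253 + 200 + 207) / 11 = 2469.0000 / 11 = 224.4545
UCL_R = D₄·R̄ = 1.816 × 224.4545 = 407.6095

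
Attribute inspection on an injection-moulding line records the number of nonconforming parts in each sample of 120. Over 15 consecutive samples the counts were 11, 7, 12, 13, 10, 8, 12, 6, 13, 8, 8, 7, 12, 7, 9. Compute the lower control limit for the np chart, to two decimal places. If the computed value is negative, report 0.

0.65

p̄ = Σdᵢ / (k·n) = 143 / (15 × 120) = 0.07944
LCL = np̄ − 3·√(np̄(1−p̄)) = 9.5333 − 3 × 2.9624 = 0.6461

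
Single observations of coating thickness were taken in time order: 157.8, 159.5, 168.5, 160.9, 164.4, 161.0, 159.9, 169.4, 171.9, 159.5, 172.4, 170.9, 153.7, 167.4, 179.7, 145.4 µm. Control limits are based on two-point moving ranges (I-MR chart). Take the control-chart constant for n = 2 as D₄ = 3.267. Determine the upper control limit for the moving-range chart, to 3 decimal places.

31.058

Moving ranges: 1.7, 9.0, 7.6, 3.5, 3.4, 1.1, 9.5, 2.5, 12.4, 12.9, 1.5, 17.2, 13.7, 12.3, 34.3; M̄R̄ = 142.6000 / 15 = 9.5067
UCL_MR = D₄·M̄R̄ = 3.267 × 9.5067 = 31.0583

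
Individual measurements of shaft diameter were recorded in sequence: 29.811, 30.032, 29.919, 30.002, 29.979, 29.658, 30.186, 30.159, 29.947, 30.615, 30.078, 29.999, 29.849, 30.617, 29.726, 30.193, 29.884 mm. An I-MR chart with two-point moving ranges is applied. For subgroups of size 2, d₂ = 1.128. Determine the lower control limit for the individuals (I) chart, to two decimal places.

29.14

X̄ = (29.811 + 30.032 + 29.919 + 30.002 + 29.979 + 29.658 + 30.186 + 30.159 + 29.947 + 30.615 + 30.078 + 29.999 + 29.849 + 30.617 + 29.726 + 30.193 + 29.884) / 17 = 30.0385
Moving ranges: 0.221, 0.113, 0.083, 0.023, 0.321, 0.528, 0.027, 0.212, 0.668, 0.537, 0.079, 0.150, 0.768, 0.891, 0.467, 0.309; M̄R̄ = 5.3970 / 16 = 0.3373
LCL = X̄ − 3·M̄R̄/d₂ = 30.0385 − 3 × 0.3373 / 1.128 = 29.1414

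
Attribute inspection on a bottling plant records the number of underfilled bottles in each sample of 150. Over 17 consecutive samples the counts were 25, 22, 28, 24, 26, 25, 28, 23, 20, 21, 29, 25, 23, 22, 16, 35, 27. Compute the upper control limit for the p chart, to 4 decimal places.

0.2551

p̄ = Σdᵢ / (k·n) = 419 / (17 × 150) = 0.16431
UCL = p̄ + 3·√(p̄(1−p̄)/n) = 0.16431 + 3 × √(0.16431×0.83569/150) = 0.16431 + 3 × 0.03026 = 0.25508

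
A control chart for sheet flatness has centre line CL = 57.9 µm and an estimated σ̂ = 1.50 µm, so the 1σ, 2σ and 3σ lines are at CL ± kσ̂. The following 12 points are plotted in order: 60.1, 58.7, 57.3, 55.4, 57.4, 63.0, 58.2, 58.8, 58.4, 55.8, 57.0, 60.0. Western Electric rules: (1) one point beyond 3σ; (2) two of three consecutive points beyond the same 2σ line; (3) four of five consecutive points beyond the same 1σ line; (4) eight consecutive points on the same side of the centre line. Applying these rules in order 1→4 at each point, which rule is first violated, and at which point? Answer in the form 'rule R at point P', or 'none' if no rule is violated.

Zone of each point (C = within 1σ̂, B = 1σ̂–2σ̂, A = 2σ̂–3σ̂, * = beyond 3σ̂; sign = side of CL): 1:+B, 2:+C, 3:-C, 4:-B, 5:-C, 6:+*, 7:+C, 8:+C, 9:+C, 10:-B, 11:-C, 12:+B
Rule 1 (one point beyond the 3σ limits) is satisfied at point 6.

rule 1 at point 6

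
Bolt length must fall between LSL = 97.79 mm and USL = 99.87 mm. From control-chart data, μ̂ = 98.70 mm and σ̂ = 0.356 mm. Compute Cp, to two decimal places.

0.97

Cp = (USL − LSL) / (6σ̂) = (99.87 − 97.79) / (6 × 0.356) = 2.0800 / 2.1360 = 0.9738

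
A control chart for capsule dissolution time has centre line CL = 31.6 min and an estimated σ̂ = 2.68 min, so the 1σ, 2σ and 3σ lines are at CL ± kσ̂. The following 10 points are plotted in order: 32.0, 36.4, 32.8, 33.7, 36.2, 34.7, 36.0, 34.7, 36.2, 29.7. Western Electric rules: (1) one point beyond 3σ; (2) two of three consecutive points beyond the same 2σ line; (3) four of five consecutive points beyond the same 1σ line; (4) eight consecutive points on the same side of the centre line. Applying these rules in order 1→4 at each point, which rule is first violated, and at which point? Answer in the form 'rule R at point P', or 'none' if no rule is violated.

rule 3 at point 8

Zone of each point (C = within 1σ̂, B = 1σ̂–2σ̂, A = 2σ̂–3σ̂, * = beyond 3σ̂; sign = side of CL): 1:+C, 2:+B, 3:+C, 4:+C, 5:+B, 6:+B, 7:+B, 8:+B, 9:+B, 10:-C
Rule 3 (four of five consecutive points beyond the same 1σ limit) is satisfied at point 8.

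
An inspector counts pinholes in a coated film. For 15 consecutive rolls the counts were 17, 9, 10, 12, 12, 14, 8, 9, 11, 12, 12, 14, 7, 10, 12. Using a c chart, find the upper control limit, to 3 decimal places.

21.336

c̄ = (17 + 9 + 10 + 12 + 12 + 14 + 8 + 9 + 11 + 12 + 12 + 14 + 7 + 10 + 12) / 15 = 169 / 15 = 11.2667
UCL = c̄ + 3√c̄ = 11.2667 + 3 × √11.2667 = 11.2667 + 3 × 3.3566 = 21.3364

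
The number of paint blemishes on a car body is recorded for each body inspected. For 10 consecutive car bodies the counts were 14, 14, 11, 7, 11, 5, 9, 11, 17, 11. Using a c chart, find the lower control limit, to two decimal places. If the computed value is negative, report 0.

1.05

c̄ = (14 + 14 + 11 + 7 + 11 + 5 + 9 + 11 + 17 + 11) / 10 = 110 / 10 = 11.0000
LCL = c̄ − 3√c̄ = 11.0000 − 3 × 3.3166 = 1.0501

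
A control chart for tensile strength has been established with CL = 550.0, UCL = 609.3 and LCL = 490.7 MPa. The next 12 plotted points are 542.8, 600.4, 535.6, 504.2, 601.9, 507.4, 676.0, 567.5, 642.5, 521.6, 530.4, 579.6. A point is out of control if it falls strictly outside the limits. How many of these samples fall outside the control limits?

2

Compare each point to [490.7, 609.3]: sample 7 = 676.0 > UCL; sample 9 = 642.5 > UCL.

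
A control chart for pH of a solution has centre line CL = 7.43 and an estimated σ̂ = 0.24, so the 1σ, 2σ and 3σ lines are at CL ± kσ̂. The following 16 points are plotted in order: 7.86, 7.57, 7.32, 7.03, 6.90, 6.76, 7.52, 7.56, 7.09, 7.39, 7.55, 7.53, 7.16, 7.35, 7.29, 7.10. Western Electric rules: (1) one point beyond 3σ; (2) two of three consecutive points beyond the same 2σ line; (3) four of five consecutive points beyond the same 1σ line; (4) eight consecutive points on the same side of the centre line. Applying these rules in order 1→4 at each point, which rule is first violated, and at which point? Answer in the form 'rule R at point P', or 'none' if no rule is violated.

Zone of each point (C = within 1σ̂, B = 1σ̂–2σ̂, A = 2σ̂–3σ̂, * = beyond 3σ̂; sign = side of CL): 1:+B, 2:+C, 3:-C, 4:-B, 5:-A, 6:-A, 7:+C, 8:+C, 9:-B, 10:-C, 11:+C, 12:+C, 13:-B, 14:-C, 15:-C, 16:-B
Rule 2 (two of three consecutive points beyond the same 2σ limit) is satisfied at point 6.

rule 2 at point 6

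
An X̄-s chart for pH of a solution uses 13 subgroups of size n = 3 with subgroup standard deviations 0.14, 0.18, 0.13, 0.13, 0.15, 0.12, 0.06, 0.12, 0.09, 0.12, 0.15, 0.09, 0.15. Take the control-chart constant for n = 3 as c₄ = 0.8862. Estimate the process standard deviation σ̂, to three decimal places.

s̄ = (0.14 + 0.18 + 0.13 + 0.13 + 0.15 + 0.12 + 0.06 + 0.12 + 0.09 + 0.12 + 0.15 + 0.09 + 0.15) / 13 = 0.1254
σ̂ = s̄ / c₄ = 0.1254 / 0.8862 = 0.1415

0.141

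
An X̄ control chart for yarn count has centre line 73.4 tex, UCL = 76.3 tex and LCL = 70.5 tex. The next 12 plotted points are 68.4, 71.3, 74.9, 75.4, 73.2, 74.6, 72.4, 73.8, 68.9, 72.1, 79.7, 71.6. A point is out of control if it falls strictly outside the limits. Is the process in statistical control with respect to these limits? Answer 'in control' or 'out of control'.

out of control

Compare each point to [70.5, 76.3]: sample 1 = 68.4 < LCL; sample 9 = 68.9 < LCL; sample 11 = 79.7 > UCL.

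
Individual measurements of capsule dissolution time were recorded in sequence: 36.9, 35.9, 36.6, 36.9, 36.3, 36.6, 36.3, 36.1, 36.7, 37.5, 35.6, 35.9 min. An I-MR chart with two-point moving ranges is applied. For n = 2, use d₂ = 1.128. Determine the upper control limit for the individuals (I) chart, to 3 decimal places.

38.134

X̄ = (36.9 + 35.9 + 36.6 + 36.9 + 36.3 + 36.6 + 36.3 + 36.1 + 36.7 + 37.5 + 35.6 + 35.9) / 12 = 36.4417
Moving ranges: 1.0, 0.7, 0.3, 0.6, 0.3, 0.3, 0.2, 0.6, 0.8, 1.9, 0.3; M̄R̄ = 7.0000 / 11 = 0.6364
UCL = X̄ + 3·M̄R̄/d₂ = 36.4417 + 3 × 0.6364 / 1.128 = 38.1341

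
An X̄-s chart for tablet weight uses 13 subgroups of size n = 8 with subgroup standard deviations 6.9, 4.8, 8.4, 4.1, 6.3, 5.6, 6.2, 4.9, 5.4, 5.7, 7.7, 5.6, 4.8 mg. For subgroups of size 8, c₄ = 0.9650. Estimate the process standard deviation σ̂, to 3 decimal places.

s̄ = (6.9 + 4.8 + 8.4 + 4.1 + 6.3 + 5.6 + 6.2 + 4.9 + 5.4 + 5.7 + 7.7 + 5.6 + 4.8) / 13 = 5.8769
σ̂ = s̄ / c₄ = 5.8769 / 0.9650 = 6.0901

6.090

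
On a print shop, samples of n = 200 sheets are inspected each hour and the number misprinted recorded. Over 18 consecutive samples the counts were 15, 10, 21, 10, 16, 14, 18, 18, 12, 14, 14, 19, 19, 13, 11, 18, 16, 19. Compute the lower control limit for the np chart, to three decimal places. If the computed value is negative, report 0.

4.082

p̄ = Σdᵢ / (k·n) = 277 / (18 × 200) = 0.07694
LCL = np̄ − 3·√(np̄(1−p̄)) = 15.3889 − 3 × 3.7689 = 4.0821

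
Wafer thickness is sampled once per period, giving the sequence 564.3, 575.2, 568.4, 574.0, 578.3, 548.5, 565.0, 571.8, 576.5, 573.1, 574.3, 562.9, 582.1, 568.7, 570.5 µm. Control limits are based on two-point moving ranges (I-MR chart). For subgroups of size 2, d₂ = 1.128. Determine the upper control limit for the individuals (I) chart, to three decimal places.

X̄ = (564.3 + 575.2 + 568.4 + 574.0 + 578.3 + 548.5 + 565.0 + 571.8 + 576.5 + 573.1 + 574.3 + 562.9 + 582.1 + 568.7 + 570.5) / 15 = 570.2400
Moving ranges: 10.9, 6.8, 5.6, 4.3, 29.8, 16.5, 6.8, 4.7, 3.4, 1.2, 11.4, 19.2, 13.4, 1.8; M̄R̄ = 135.8000 / 14 = 9.7000
UCL = X̄ + 3·M̄R̄/d₂ = 570.2400 + 3 × 9.7000 / 1.128 = 596.0379

596.038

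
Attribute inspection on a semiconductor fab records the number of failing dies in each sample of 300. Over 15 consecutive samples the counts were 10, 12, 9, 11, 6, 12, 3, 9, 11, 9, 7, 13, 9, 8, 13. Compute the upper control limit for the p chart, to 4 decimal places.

0.0618

p̄ = Σdᵢ / (k·n) = 142 / (15 × 300) = 0.03156
UCL = p̄ + 3·√(p̄(1−p̄)/n) = 0.03156 + 3 × √(0.03156×0.96844/300) = 0.03156 + 3 × 0.01009 = 0.06183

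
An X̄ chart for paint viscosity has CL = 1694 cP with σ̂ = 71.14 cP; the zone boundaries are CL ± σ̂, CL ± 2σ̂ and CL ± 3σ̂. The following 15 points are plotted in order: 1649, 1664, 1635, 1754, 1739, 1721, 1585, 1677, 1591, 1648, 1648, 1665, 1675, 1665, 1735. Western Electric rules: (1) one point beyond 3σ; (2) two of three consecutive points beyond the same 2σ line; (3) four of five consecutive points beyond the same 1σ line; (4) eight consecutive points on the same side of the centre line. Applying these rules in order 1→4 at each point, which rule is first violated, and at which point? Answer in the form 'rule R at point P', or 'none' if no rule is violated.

rule 4 at point 14

Zone of each point (C = within 1σ̂, B = 1σ̂–2σ̂, A = 2σ̂–3σ̂, * = beyond 3σ̂; sign = side of CL): 1:-C, 2:-C, 3:-C, 4:+C, 5:+C, 6:+C, 7:-B, 8:-C, 9:-B, 10:-C, 11:-C, 12:-C, 13:-C, 14:-C, 15:+C
Rule 4 (eight consecutive points on the same side of the centre line) is satisfied at point 14.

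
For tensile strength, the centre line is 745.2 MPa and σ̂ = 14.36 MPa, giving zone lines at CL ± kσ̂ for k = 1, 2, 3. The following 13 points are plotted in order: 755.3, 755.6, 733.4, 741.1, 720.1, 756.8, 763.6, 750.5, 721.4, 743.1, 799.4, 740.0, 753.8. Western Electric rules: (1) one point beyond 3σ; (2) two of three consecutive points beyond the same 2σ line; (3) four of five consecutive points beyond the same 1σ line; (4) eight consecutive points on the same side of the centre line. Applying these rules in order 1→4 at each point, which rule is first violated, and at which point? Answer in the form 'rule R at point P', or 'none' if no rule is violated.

rule 1 at point 11

Zone of each point (C = within 1σ̂, B = 1σ̂–2σ̂, A = 2σ̂–3σ̂, * = beyond 3σ̂; sign = side of CL): 1:+C, 2:+C, 3:-C, 4:-C, 5:-B, 6:+C, 7:+B, 8:+C, 9:-B, 10:-C, 11:+*, 12:-C, 13:+C
Rule 1 (one point beyond the 3σ limits) is satisfied at point 11.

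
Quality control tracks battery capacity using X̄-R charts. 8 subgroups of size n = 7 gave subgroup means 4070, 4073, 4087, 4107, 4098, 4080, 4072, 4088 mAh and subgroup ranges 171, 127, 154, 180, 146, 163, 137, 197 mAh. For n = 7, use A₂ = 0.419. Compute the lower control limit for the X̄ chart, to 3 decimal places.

X̄̄ = (4070 + 4073 + 4087 + 4107 + 4098 + 4080 + 4072 + 4088) / 8 = 32675.0000 / 8 = 4084.3750
R̄ = (171 + 127 + 154 + 180 + 146 + 163 + 137 + 197) / 8 = 1275.0000 / 8 = 159.3750
LCL = X̄̄ − A₂·R̄ = 4084.3750 − 0.419 × 159.3750 = 4017.5969

4017.597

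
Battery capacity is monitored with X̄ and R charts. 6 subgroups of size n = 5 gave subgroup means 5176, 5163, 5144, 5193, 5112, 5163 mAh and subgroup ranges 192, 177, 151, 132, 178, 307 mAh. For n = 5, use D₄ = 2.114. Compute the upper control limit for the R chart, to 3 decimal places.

400.603

R̄ = (192 + 177 + 151 + 132 + 178 + 307) / 6 = 1137.0000 / 6 = 189.5000
UCL_R = D₄·R̄ = 2.114 × 189.5000 = 400.6030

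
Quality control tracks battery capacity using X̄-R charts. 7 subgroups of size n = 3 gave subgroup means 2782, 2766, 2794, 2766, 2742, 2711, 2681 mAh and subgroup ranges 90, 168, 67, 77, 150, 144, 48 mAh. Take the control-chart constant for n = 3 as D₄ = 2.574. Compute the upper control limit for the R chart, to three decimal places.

R̄ = (90 + 168 + 67 + 77 + 150 + 144 + 48) / 7 = 744.0000 / 7 = 106.2857
UCL_R = D₄·R̄ = 2.574 × 106.2857 = 273.5794

273.579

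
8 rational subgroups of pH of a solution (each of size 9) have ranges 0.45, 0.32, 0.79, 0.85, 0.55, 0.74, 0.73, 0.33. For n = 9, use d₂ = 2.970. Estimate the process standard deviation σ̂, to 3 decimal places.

R̄ = (0.45 + 0.32 + 0.79 + 0.85 + 0.55 + 0.74 + 0.73 + 0.33) / 8 = 0.5950
σ̂ = R̄ / d₂ = 0.5950 / 2.970 = 0.2003

0.200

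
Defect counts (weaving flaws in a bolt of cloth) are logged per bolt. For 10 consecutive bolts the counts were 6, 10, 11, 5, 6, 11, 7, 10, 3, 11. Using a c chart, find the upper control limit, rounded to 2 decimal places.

c̄ = (6 + 10 + 11 + 5 + 6 + 11 + 7 + 10 + 3 + 11) / 10 = 80 / 10 = 8.0000
UCL = c̄ + 3√c̄ = 8.0000 + 3 × √8.0000 = 8.0000 + 3 × 2.8284 = 16.4853

16.49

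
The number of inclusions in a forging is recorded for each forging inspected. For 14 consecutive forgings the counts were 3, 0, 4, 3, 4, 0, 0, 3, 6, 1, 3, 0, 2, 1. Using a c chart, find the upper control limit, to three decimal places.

6.534

c̄ = (3 + 0 + 4 + 3 + 4 + 0 + 0 + 3 + 6 + 1 + 3 + 0 + 2 + 1) / 14 = 30 / 14 = 2.1429
UCL = c̄ + 3√c̄ = 2.1429 + 3 × √2.1429 = 2.1429 + 3 × 1.4639 = 6.5344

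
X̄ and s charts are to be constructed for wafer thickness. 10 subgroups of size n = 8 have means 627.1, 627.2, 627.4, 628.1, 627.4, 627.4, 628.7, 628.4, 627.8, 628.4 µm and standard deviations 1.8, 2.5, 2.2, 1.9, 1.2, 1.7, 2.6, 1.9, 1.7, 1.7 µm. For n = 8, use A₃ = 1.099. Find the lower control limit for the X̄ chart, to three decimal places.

625.680

X̄̄ = (627.1 + 627.2 + 627.4 + 628.1 + 627.4 + 627.4 + 628.7 + 628.4 + 627.8 + 628.4) / 10 = 627.7900
s̄ = (1.8 + 2.5 + 2.2 + 1.9 + 1.2 + 1.7 + 2.6 + 1.9 + 1.7 + 1.7) / 10 = 1.9200
LCL = X̄̄ − A₃·s̄ = 627.7900 − 1.099 × 1.9200 = 625.6799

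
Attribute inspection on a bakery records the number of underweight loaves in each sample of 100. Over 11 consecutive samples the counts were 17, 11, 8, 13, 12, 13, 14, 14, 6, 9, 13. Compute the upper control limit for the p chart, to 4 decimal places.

0.2150

p̄ = Σdᵢ / (k·n) = 130 / (11 × 100) = 0.11818
UCL = p̄ + 3·√(p̄(1−p̄)/n) = 0.11818 + 3 × √(0.11818×0.88182/100) = 0.11818 + 3 × 0.03228 = 0.21503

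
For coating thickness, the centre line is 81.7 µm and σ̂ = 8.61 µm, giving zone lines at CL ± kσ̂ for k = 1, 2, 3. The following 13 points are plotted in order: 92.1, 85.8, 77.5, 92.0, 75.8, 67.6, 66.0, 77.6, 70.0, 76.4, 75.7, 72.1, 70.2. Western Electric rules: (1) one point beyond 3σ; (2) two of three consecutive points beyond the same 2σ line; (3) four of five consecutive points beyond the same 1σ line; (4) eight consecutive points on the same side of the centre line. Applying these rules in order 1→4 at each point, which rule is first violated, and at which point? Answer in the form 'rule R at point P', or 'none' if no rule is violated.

rule 4 at point 12

Zone of each point (C = within 1σ̂, B = 1σ̂–2σ̂, A = 2σ̂–3σ̂, * = beyond 3σ̂; sign = side of CL): 1:+B, 2:+C, 3:-C, 4:+B, 5:-C, 6:-B, 7:-B, 8:-C, 9:-B, 10:-C, 11:-C, 12:-B, 13:-B
Rule 4 (eight consecutive points on the same side of the centre line) is satisfied at point 12.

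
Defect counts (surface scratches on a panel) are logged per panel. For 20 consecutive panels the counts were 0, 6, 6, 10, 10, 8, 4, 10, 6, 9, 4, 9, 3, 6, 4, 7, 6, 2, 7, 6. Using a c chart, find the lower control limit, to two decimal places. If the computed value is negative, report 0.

0.00

c̄ = (0 + 6 + 6 + 10 + 10 + 8 + 4 + 10 + 6 + 9 + 4 + 9 + 3 + 6 + 4 + 7 + 6 + 2 + 7 + 6) / 20 = 123 / 20 = 6.1500
LCL = c̄ − 3√c̄ = 6.1500 − 3 × 2.4799 = -1.2898 → 0 (cannot be negative)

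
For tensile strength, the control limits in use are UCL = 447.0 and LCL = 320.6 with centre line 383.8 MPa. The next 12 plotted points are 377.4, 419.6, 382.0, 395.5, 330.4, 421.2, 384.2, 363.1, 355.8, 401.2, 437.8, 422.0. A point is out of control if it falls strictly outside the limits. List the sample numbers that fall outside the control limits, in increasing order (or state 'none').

All 12 points lie within [320.6, 447.0].

none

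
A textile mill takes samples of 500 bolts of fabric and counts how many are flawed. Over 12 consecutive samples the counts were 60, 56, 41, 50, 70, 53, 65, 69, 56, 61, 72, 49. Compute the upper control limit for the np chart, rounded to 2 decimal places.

80.06

p̄ = Σdᵢ / (k·n) = 702 / (12 × 500) = 0.11700
UCL = np̄ + 3·√(np̄(1−p̄)) = 58.5000 + 3 × √(58.5000×0.88300) = 58.5000 + 3 × 7.1872 = 80.0615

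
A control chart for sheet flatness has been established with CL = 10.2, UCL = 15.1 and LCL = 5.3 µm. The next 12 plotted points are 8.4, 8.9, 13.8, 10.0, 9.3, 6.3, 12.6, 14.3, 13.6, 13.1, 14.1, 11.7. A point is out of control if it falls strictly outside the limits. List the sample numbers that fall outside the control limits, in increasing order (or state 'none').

none

All 12 points lie within [5.3, 15.1].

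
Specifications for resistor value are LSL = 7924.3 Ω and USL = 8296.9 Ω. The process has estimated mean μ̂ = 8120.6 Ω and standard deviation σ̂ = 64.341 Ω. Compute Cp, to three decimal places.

0.965

Cp = (USL − LSL) / (6σ̂) = (8296.9 − 7924.3) / (6 × 64.341) = 372.6000 / 386.0460 = 0.9652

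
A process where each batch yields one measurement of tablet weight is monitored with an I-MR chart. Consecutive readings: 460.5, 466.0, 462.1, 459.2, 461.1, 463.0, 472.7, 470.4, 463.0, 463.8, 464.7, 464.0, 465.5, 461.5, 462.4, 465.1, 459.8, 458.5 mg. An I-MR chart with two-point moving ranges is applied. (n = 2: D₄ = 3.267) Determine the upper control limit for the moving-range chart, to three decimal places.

Moving ranges: 5.5, 3.9, 2.9, 1.9, 1.9, 9.7, 2.3, 7.4, 0.8, 0.9, 0.7, 1.5, 4.0, 0.9, 2.7, 5.3, 1.3; M̄R̄ = 53.6000 / 17 = 3.1529
UCL_MR = D₄·M̄R̄ = 3.267 × 3.1529 = 10.3007

10.301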